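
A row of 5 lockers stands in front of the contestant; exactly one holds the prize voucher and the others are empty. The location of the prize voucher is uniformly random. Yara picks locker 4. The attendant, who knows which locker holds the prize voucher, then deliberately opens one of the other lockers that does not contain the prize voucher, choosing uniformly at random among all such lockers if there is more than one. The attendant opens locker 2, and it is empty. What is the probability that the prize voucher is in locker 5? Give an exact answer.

Consider each possible location of the prize voucher in turn.
If it is in any of lockers 1, 3, and 5 (prior 1/5 each): the attendant has 3 equally likely choices, so probability 1/3; weight (1/5)·(1/3) = 1/15 each.
If it is in locker 2 (prior 1/5): the attendant opened locker 2, so this case is ruled out; weight (1/5)·0 = 0.
If it is in locker 4 (prior 1/5): the attendant has 4 equally likely choices, so probability 1/4; weight (1/5)·(1/4) = 1/20.
The weights sum to 1/4.
So P(the prize voucher in locker 5 | the attendant opened locker 2) = (1/15) / (1/4) = 4/15.

4/15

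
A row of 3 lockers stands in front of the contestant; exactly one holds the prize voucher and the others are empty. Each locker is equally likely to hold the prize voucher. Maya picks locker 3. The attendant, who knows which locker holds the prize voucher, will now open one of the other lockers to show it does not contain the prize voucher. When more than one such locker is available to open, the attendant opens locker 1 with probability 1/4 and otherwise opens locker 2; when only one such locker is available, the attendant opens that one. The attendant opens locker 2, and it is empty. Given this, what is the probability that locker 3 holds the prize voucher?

Condition on the true location of the prize voucher.
If it is in locker 1 (prior 1/3): only locker 2 is available, probability 1; weight (1/3)·1 = 1/3.
If it is in locker 2 (prior 1/3): the attendant opened locker 2, so this case is ruled out; weight (1/3)·0 = 0.
If it is in locker 3 (prior 1/3): locker 1 is available but not opened, probability 3/4; weight (1/3)·(3/4) = 1/4.
The weights sum to 7/12.
So P(the prize voucher in locker 3 | the attendant opened locker 2) = (1/4) / (7/12) = 3/7.

3/7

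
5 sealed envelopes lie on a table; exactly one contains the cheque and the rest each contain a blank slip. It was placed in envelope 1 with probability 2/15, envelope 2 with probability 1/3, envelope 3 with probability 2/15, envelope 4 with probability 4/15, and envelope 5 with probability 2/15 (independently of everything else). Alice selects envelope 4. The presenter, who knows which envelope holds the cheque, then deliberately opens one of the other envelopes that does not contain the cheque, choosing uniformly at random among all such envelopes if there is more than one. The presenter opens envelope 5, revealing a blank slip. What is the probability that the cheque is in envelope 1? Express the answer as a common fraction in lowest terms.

Consider each possible location of the cheque in turn.
If it is in either of envelopes 1 and 3 (prior 2/15 each): the presenter has 3 equally likely choices, so probability 1/3; weight (2/15)·(1/3) = 2/45 each.
If it is in envelope 2 (prior 1/3): the presenter has 3 equally likely choices, so probability 1/3; weight (1/3)·(1/3) = 1/9.
If it is in envelope 4 (prior 4/15): the presenter has 4 equally likely choices, so probability 1/4; weight (4/15)·(1/4) = 1/15.
If it is in envelope 5 (prior 2/15): the presenter opened envelope 5, so this case is ruled out; weight (2/15)·0 = 0.
The weights sum to 4/15.
So P(the cheque in envelope 1 | the presenter opened envelope 5) = (2/45) / (4/15) = 1/6.

1/6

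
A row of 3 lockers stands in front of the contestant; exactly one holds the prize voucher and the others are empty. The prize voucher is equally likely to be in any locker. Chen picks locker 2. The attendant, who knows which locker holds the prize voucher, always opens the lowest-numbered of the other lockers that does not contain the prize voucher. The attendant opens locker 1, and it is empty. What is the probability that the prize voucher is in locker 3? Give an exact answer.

1/2

Condition on the true location of the prize voucher.
If it is in locker 1 (prior 1/3): the attendant opened locker 1, so this case is ruled out; weight (1/3)·0 = 0.
If it is in either of lockers 2 and 3 (prior 1/3 each): locker 1 is the lowest-numbered option available, probability 1; weight (1/3)·1 = 1/3 each.
The weights sum to 2/3.
So P(the prize voucher in locker 3 | the attendant opened locker 1) = (1/3) / (2/3) = 1/2.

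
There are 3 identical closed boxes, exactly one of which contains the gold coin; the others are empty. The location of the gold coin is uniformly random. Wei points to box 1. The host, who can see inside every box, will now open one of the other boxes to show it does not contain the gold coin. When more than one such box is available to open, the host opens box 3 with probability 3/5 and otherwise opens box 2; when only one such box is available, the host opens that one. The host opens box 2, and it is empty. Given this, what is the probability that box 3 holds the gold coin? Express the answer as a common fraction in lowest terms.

Apply Bayes' rule, conditioning on where the gold coin actually is.
If it is in box 1 (prior 1/3): box 3 is available but not opened, probability 2/5; weight (1/3)·(2/5) = 2/15.
If it is in box 2 (prior 1/3): the host opened box 2, so this case is ruled out; weight (1/3)·0 = 0.
If it is in box 3 (prior 1/3): only box 2 is available, probability 1; weight (1/3)·1 = 1/3.
The weights sum to 7/15.
So P(the gold coin in box 3 | the host opened box 2) = (1/3) / (7/15) = 5/7.

5/7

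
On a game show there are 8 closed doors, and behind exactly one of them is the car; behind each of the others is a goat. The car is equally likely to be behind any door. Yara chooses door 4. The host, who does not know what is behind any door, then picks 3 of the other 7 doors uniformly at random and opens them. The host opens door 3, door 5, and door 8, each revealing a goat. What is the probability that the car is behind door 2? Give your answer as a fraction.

Condition on the true location of the car.
If it is behind any of doors 1, 2, 4, 6, and 7 (prior 1/8 each): the host picks exactly this set with probability 1/35 regardless, and none is the prize; weight (1/8)·(1/35) = 1/280 each.
If it is behind any of doors 3, 5, and 8 (prior 1/8 each): that door was opened and seen not to hold the prize — ruled out; weight (1/8)·0 = 0 each.
The weights sum to 1/56.
So P(the car behind door 2 | the host opened door 3, door 5, and door 8) = (1/280) / (1/56) = 1/5.

1/5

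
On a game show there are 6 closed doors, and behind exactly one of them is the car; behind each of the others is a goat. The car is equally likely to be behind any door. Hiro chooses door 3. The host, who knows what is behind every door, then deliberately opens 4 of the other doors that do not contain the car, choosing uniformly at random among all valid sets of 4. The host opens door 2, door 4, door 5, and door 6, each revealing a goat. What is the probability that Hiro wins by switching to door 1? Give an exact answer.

Consider each possible location of the car in turn.
If it is behind door 1 (prior 1/6): the host has no choice, probability 1; weight (1/6)·1 = 1/6.
If it is behind any of doors 2, 4, 5, and 6 (prior 1/6 each): that door was opened and seen not to hold the prize — ruled out; weight (1/6)·0 = 0 each.
If it is behind door 3 (prior 1/6): the host has 5 equally likely choices, so probability 1/5; weight (1/6)·(1/5) = 1/30.
The weights sum to 1/5.
So P(the car behind door 1 | the host opened door 2, door 4, door 5, and door 6) = (1/6) / (1/5) = 5/6.

5/6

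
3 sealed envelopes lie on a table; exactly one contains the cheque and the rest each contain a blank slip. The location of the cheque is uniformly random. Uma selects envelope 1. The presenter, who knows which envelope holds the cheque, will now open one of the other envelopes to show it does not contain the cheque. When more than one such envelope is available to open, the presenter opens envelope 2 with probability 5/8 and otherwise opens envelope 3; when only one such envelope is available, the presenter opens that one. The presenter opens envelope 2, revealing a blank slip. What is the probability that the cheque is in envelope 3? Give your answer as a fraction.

Apply Bayes' rule, conditioning on where the cheque actually is.
If it is in envelope 1 (prior 1/3): envelope 2 is available, opened with probability 5/8; weight (1/3)·(5/8) = 5/24.
If it is in envelope 2 (prior 1/3): the presenter opened envelope 2, so this case is ruled out; weight (1/3)·0 = 0.
If it is in envelope 3 (prior 1/3): only envelope 2 is available, probability 1; weight (1/3)·1 = 1/3.
The weights sum to 13/24.
So P(the cheque in envelope 3 | the presenter opened envelope 2) = (1/3) / (13/24) = 8/13.

8/13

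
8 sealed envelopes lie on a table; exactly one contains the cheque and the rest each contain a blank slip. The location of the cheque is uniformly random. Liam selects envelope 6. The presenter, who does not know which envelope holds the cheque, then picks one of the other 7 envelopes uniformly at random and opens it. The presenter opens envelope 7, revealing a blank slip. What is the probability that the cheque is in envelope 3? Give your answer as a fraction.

Because the presenter chose which envelope to open without knowing where the cheque is, the choice is independent of the prize location. Learning that envelope 7 does not hold the cheque simply rules out that one location and leaves the remaining 7 envelopes still equally likely by symmetry.
So P(the cheque in envelope 3) = 1/7.

1/7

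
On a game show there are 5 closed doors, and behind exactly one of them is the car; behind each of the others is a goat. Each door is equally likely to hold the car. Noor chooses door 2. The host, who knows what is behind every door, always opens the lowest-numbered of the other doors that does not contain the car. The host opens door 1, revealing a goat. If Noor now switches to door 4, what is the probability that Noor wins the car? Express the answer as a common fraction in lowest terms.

Condition on the true location of the car.
If it is behind door 1 (prior 1/5): the host opened door 1, so this case is ruled out; weight (1/5)·0 = 0.
If it is behind any of doors 2, 3, 4, and 5 (prior 1/5 each): door 1 is the lowest-numbered option available, probability 1; weight (1/5)·1 = 1/5 each.
The weights sum to 4/5.
So P(the car behind door 4 | the host opened door 1) = (1/5) / (4/5) = 1/4.

1/4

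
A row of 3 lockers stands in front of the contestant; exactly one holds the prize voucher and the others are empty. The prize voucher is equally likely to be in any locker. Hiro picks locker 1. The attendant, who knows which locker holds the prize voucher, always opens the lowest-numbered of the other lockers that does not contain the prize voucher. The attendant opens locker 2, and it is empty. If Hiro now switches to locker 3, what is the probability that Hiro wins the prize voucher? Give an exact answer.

Condition on the true location of the prize voucher.
If it is in either of lockers 1 and 3 (prior 1/3 each): locker 2 is the lowest-numbered option available, probability 1; weight (1/3)·1 = 1/3 each.
If it is in locker 2 (prior 1/3): the attendant opened locker 2, so this case is ruled out; weight (1/3)·0 = 0.
The weights sum to 2/3.
So P(the prize voucher in locker 3 | the attendant opened locker 2) = (1/3) / (2/3) = 1/2.

1/2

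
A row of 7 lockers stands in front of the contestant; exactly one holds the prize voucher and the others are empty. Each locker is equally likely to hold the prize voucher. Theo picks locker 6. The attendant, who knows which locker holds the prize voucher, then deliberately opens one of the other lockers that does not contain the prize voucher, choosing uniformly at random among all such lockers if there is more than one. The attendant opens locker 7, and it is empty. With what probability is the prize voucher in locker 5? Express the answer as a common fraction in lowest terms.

6/35

Consider each possible location of the prize voucher in turn.
If it is in any of lockers 1, 2, 3, 4, and 5 (prior 1/7 each): the attendant has 5 equally likely choices, so probability 1/5; weight (1/7)·(1/5) = 1/35 each.
If it is in locker 6 (prior 1/7): the attendant has 6 equally likely choices, so probability 1/6; weight (1/7)·(1/6) = 1/42.
If it is in locker 7 (prior 1/7): the attendant opened locker 7, so this case is ruled out; weight (1/7)·0 = 0.
The weights sum to 1/6.
So P(the prize voucher in locker 5 | the attendant opened locker 7) = (1/35) / (1/6) = 6/35.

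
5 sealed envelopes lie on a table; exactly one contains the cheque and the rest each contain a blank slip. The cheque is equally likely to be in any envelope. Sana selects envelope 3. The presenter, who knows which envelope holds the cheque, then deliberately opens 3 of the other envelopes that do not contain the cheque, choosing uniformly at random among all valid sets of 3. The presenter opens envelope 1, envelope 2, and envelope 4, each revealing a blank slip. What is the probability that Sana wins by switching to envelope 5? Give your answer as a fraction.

4/5

Consider each possible location of the cheque in turn.
If it is in any of envelopes 1, 2, and 4 (prior 1/5 each): that envelope was opened and seen not to hold the prize — ruled out; weight (1/5)·0 = 0 each.
If it is in envelope 3 (prior 1/5): the presenter has 4 equally likely choices, so probability 1/4; weight (1/5)·(1/4) = 1/20.
If it is in envelope 5 (prior 1/5): the presenter has no choice, probability 1; weight (1/5)·1 = 1/5.
The weights sum to 1/4.
So P(the cheque in envelope 5 | the presenter opened envelope 1, envelope 2, and envelope 4) = (1/5) / (1/4) = 4/5.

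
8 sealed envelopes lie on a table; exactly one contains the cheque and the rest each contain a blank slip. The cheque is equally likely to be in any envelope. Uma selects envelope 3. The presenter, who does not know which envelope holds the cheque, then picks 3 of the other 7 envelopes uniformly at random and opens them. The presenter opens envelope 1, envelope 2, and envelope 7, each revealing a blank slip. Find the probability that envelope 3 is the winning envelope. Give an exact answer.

1/5

Apply Bayes' rule, conditioning on where the cheque actually is.
If it is in any of envelopes 1, 2, and 7 (prior 1/8 each): that envelope was opened and seen not to hold the prize — ruled out; weight (1/8)·0 = 0 each.
If it is in any of envelopes 3, 4, 5, 6, and 8 (prior 1/8 each): the presenter picks exactly this set with probability 1/35 regardless, and none is the prize; weight (1/8)·(1/35) = 1/280 each.
The weights sum to 1/56.
So P(the cheque in envelope 3 | the presenter opened envelope 1, envelope 2, and envelope 7) = (1/280) / (1/56) = 1/5.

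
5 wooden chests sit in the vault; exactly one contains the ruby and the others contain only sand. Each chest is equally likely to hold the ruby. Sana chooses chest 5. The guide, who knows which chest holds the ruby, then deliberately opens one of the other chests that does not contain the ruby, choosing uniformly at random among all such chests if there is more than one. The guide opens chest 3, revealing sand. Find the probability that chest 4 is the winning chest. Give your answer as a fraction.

4/15

Consider each possible location of the ruby in turn.
If it is in any of chests 1, 2, and 4 (prior 1/5 each): the guide has 3 equally likely choices, so probability 1/3; weight (1/5)·(1/3) = 1/15 each.
If it is in chest 3 (prior 1/5): the guide opened chest 3, so this case is ruled out; weight (1/5)·0 = 0.
If it is in chest 5 (prior 1/5): the guide has 4 equally likely choices, so probability 1/4; weight (1/5)·(1/4) = 1/20.
The weights sum to 1/4.
So P(the ruby in chest 4 | the guide opened chest 3) = (1/15) / (1/4) = 4/15.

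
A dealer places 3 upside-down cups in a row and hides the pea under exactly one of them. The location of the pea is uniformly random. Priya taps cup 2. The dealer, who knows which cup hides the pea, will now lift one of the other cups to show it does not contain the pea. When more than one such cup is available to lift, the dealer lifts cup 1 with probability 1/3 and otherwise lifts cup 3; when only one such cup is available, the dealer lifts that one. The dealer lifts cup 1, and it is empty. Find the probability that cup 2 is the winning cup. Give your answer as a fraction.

Condition on the true location of the pea.
If it is under cup 1 (prior 1/3): the dealer opened cup 1, so this case is ruled out; weight (1/3)·0 = 0.
If it is under cup 2 (prior 1/3): cup 1 is available, opened with probability 1/3; weight (1/3)·(1/3) = 1/9.
If it is under cup 3 (prior 1/3): only cup 1 is available, probability 1; weight (1/3)·1 = 1/3.
The weights sum to 4/9.
So P(the pea under cup 2 | the dealer opened cup 1) = (1/9) / (4/9) = 1/4.

1/4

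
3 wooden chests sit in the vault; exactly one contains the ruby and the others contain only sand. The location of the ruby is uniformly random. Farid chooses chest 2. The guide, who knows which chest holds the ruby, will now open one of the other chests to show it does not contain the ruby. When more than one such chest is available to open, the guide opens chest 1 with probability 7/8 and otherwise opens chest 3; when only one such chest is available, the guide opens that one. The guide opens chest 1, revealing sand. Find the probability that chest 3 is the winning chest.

8/15

Consider each possible location of the ruby in turn.
If it is in chest 1 (prior 1/3): the guide opened chest 1, so this case is ruled out; weight (1/3)·0 = 0.
If it is in chest 2 (prior 1/3): chest 1 is available, opened with probability 7/8; weight (1/3)·(7/8) = 7/24.
If it is in chest 3 (prior 1/3): only chest 1 is available, probability 1; weight (1/3)·1 = 1/3.
The weights sum to 5/8.
So P(the ruby in chest 3 | the guide opened chest 1) = (1/3) / (5/8) = 8/15.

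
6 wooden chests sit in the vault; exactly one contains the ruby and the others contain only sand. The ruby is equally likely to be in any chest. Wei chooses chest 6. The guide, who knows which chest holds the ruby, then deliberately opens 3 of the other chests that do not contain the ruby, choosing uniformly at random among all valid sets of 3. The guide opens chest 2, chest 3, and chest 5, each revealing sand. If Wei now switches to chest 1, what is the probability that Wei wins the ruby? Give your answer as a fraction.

5/12

Apply Bayes' rule, conditioning on where the ruby actually is.
If it is in either of chests 1 and 4 (prior 1/6 each): the guide has 4 equally likely choices, so probability 1/4; weight (1/6)·(1/4) = 1/24 each.
If it is in any of chests 2, 3, and 5 (prior 1/6 each): that chest was opened and seen not to hold the prize — ruled out; weight (1/6)·0 = 0 each.
If it is in chest 6 (prior 1/6): the guide has 10 equally likely choices, so probability 1/10; weight (1/6)·(1/10) = 1/60.
The weights sum to 1/10.
So P(the ruby in chest 1 | the guide opened chest 2, chest 3, and chest 5) = (1/24) / (1/10) = 5/12.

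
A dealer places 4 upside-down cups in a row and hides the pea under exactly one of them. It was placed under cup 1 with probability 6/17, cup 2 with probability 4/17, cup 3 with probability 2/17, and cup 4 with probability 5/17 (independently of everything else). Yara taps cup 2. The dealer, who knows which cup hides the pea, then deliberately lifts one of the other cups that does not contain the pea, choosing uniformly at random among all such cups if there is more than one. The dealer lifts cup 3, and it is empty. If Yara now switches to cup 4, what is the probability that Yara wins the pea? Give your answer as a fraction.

15/41

Condition on the true location of the pea.
If it is under cup 1 (prior 6/17): the dealer has 2 equally likely choices, so probability 1/2; weight (6/17)·(1/2) = 3/17.
If it is under cup 2 (prior 4/17): the dealer has 3 equally likely choices, so probability 1/3; weight (4/17)·(1/3) = 4/51.
If it is under cup 3 (prior 2/17): the dealer opened cup 3, so this case is ruled out; weight (2/17)·0 = 0.
If it is under cup 4 (prior 5/17): the dealer has 2 equally likely choices, so probability 1/2; weight (5/17)·(1/2) = 5/34.
The weights sum to 41/102.
So P(the pea under cup 4 | the dealer opened cup 3) = (5/34) / (41/102) = 15/41.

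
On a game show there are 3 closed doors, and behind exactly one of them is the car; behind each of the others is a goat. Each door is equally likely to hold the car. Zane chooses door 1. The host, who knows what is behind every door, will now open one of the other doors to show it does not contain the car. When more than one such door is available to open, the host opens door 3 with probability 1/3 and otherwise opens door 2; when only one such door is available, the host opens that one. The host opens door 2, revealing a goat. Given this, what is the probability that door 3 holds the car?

3/5

Consider each possible location of the car in turn.
If it is behind door 1 (prior 1/3): door 3 is available but not opened, probability 2/3; weight (1/3)·(2/3) = 2/9.
If it is behind door 2 (prior 1/3): the host opened door 2, so this case is ruled out; weight (1/3)·0 = 0.
If it is behind door 3 (prior 1/3): only door 2 is available, probability 1; weight (1/3)·1 = 1/3.
The weights sum to 5/9.
So P(the car behind door 3 | the host opened door 2) = (1/3) / (5/9) = 3/5.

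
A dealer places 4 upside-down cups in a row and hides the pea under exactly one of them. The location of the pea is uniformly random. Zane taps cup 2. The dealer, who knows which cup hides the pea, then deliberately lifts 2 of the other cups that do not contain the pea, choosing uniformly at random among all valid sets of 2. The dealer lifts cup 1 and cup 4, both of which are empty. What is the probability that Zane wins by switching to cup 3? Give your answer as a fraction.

Apply Bayes' rule, conditioning on where the pea actually is.
If it is under either of cups 1 and 4 (prior 1/4 each): that cup was opened and seen not to hold the prize — ruled out; weight (1/4)·0 = 0 each.
If it is under cup 2 (prior 1/4): the dealer has 3 equally likely choices, so probability 1/3; weight (1/4)·(1/3) = 1/12.
If it is under cup 3 (prior 1/4): the dealer has no choice, probability 1; weight (1/4)·1 = 1/4.
The weights sum to 1/3.
So P(the pea under cup 3 | the dealer opened cup 1 and cup 4) = (1/4) / (1/3) = 3/4.

3/4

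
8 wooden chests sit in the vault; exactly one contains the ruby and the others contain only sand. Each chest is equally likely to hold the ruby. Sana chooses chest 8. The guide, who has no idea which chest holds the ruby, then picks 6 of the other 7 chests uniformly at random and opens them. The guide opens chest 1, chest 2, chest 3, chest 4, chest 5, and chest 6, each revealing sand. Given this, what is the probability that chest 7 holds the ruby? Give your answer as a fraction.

Because the guide chose which chests to open without knowing where the ruby is, the choice is independent of the prize location. Learning that none of the 6 opened chests holds the ruby simply rules out those 6 locations and leaves the remaining 2 chests still equally likely by symmetry.
So P(the ruby in chest 7) = 1/2.

1/2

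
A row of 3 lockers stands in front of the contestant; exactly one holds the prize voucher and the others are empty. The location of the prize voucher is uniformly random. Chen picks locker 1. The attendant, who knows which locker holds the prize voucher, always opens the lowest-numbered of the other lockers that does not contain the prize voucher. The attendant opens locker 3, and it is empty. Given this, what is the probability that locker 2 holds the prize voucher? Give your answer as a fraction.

Condition on the true location of the prize voucher.
If it is in locker 1 (prior 1/3): the attendant would have opened locker 2 instead, probability 0; weight (1/3)·0 = 0.
If it is in locker 2 (prior 1/3): locker 3 is the lowest-numbered option available, probability 1; weight (1/3)·1 = 1/3.
If it is in locker 3 (prior 1/3): the attendant opened locker 3, so this case is ruled out; weight (1/3)·0 = 0.
The weights sum to 1/3.
So P(the prize voucher in locker 2 | the attendant opened locker 3) = (1/3) / (1/3) = 1.

1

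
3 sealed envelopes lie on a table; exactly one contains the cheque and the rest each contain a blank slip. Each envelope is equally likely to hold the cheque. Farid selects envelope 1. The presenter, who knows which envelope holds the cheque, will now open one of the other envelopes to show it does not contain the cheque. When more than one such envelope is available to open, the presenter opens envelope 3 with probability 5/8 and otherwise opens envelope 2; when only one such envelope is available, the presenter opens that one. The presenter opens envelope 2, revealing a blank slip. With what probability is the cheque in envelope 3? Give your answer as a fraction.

8/11

Apply Bayes' rule, conditioning on where the cheque actually is.
If it is in envelope 1 (prior 1/3): envelope 3 is available but not opened, probability 3/8; weight (1/3)·(3/8) = 1/8.
If it is in envelope 2 (prior 1/3): the presenter opened envelope 2, so this case is ruled out; weight (1/3)·0 = 0.
If it is in envelope 3 (prior 1/3): only envelope 2 is available, probability 1; weight (1/3)·1 = 1/3.
The weights sum to 11/24.
So P(the cheque in envelope 3 | the presenter opened envelope 2) = (1/3) / (11/24) = 8/11.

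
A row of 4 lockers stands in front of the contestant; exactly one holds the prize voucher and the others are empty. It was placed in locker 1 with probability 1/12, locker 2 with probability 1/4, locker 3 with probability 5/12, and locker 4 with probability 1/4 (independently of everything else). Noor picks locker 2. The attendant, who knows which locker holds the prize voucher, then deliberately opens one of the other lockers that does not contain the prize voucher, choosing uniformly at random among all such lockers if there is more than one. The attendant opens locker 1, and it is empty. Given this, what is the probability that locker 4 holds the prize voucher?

Condition on the true location of the prize voucher.
If it is in locker 1 (prior 1/12): the attendant opened locker 1, so this case is ruled out; weight (1/12)·0 = 0.
If it is in locker 2 (prior 1/4): the attendant has 3 equally likely choices, so probability 1/3; weight (1/4)·(1/3) = 1/12.
If it is in locker 3 (prior 5/12): the attendant has 2 equally likely choices, so probability 1/2; weight (5/12)·(1/2) = 5/24.
If it is in locker 4 (prior 1/4): the attendant has 2 equally likely choices, so probability 1/2; weight (1/4)·(1/2) = 1/8.
The weights sum to 5/12.
So P(the prize voucher in locker 4 | the attendant opened locker 1) = (1/8) / (5/12) = 3/10.

3/10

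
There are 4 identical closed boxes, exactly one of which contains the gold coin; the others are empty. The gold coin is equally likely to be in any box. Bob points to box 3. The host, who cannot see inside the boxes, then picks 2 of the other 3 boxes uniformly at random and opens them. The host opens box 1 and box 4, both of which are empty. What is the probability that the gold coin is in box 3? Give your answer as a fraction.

Condition on the true location of the gold coin.
If it is in either of boxes 1 and 4 (prior 1/4 each): that box was opened and seen not to hold the prize — ruled out; weight (1/4)·0 = 0 each.
If it is in either of boxes 2 and 3 (prior 1/4 each): the host picks exactly this set with probability 1/3 regardless, and none is the prize; weight (1/4)·(1/3) = 1/12 each.
The weights sum to 1/6.
So P(the gold coin in box 3 | the host opened box 1 and box 4) = (1/12) / (1/6) = 1/2.

1/2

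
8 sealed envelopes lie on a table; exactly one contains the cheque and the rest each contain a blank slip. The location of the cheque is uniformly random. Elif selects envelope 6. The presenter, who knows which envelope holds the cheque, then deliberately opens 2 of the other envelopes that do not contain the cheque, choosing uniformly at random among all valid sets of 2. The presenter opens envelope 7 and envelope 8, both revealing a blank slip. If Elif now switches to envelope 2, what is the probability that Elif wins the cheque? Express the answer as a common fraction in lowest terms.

7/40

Condition on the true location of the cheque.
If it is in any of envelopes 1, 2, 3, 4, and 5 (prior 1/8 each): the presenter has 15 equally likely choices, so probability 1/15; weight (1/8)·(1/15) = 1/120 each.
If it is in envelope 6 (prior 1/8): the presenter has 21 equally likely choices, so probability 1/21; weight (1/8)·(1/21) = 1/168.
If it is in either of envelopes 7 and 8 (prior 1/8 each): that envelope was opened and seen not to hold the prize — ruled out; weight (1/8)·0 = 0 each.
The weights sum to 1/21.
So P(the cheque in envelope 2 | the presenter opened envelope 7 and envelope 8) = (1/120) / (1/21) = 7/40.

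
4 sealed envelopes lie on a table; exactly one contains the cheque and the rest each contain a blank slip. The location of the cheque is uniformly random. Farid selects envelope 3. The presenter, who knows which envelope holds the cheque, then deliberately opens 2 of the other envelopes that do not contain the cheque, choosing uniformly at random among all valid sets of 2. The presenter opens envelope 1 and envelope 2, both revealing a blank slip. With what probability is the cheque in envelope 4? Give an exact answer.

Condition on the true location of the cheque.
If it is in either of envelopes 1 and 2 (prior 1/4 each): that envelope was opened and seen not to hold the prize — ruled out; weight (1/4)·0 = 0 each.
If it is in envelope 3 (prior 1/4): the presenter has 3 equally likely choices, so probability 1/3; weight (1/4)·(1/3) = 1/12.
If it is in envelope 4 (prior 1/4): the presenter has no choice, probability 1; weight (1/4)·1 = 1/4.
The weights sum to 1/3.
So P(the cheque in envelope 4 | the presenter opened envelope 1 and envelope 2) = (1/4) / (1/3) = 3/4.

3/4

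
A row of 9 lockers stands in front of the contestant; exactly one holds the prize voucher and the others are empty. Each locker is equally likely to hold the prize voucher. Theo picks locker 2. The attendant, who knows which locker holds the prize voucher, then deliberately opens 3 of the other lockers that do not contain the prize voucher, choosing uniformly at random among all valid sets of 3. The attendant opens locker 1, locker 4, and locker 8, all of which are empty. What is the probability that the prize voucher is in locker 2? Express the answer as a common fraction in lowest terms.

1/9

Apply Bayes' rule, conditioning on where the prize voucher actually is.
If it is in any of lockers 1, 4, and 8 (prior 1/9 each): that locker was opened and seen not to hold the prize — ruled out; weight (1/9)·0 = 0 each.
If it is in locker 2 (prior 1/9): the attendant has 56 equally likely choices, so probability 1/56; weight (1/9)·(1/56) = 1/504.
If it is in any of lockers 3, 5, 6, 7, and 9 (prior 1/9 each): the attendant has 35 equally likely choices, so probability 1/35; weight (1/9)·(1/35) = 1/315 each.
The weights sum to 1/56.
So P(the prize voucher in locker 2 | the attendant opened locker 1, locker 4, and locker 8) = (1/504) / (1/56) = 1/9.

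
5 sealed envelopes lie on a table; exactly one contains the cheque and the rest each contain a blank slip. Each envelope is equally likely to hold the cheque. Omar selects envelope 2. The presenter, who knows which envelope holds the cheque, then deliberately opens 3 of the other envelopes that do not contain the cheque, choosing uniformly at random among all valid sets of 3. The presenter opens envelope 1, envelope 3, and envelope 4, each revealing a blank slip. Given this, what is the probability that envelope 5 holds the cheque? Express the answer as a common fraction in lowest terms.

Apply Bayes' rule, conditioning on where the cheque actually is.
If it is in any of envelopes 1, 3, and 4 (prior 1/5 each): that envelope was opened and seen not to hold the prize — ruled out; weight (1/5)·0 = 0 each.
If it is in envelope 2 (prior 1/5): the presenter has 4 equally likely choices, so probability 1/4; weight (1/5)·(1/4) = 1/20.
If it is in envelope 5 (prior 1/5): the presenter has no choice, probability 1; weight (1/5)·1 = 1/5.
The weights sum to 1/4.
So P(the cheque in envelope 5 | the presenter opened envelope 1, envelope 3, and envelope 4) = (1/5) / (1/4) = 4/5.

4/5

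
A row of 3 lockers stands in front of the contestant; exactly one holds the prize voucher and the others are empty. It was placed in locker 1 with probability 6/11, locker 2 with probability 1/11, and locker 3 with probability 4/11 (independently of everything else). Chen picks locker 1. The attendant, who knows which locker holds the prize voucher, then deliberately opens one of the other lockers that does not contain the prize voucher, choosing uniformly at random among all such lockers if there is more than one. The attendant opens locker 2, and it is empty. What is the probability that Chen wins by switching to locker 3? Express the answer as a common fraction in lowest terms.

Apply Bayes' rule, conditioning on where the prize voucher actually is.
If it is in locker 1 (prior 6/11): the attendant has 2 equally likely choices, so probability 1/2; weight (6/11)·(1/2) = 3/11.
If it is in locker 2 (prior 1/11): the attendant opened locker 2, so this case is ruled out; weight (1/11)·0 = 0.
If it is in locker 3 (prior 4/11): the attendant has no choice, probability 1; weight (4/11)·1 = 4/11.
The weights sum to 7/11.
So P(the prize voucher in locker 3 | the attendant opened locker 2) = (4/11) / (7/11) = 4/7.

4/7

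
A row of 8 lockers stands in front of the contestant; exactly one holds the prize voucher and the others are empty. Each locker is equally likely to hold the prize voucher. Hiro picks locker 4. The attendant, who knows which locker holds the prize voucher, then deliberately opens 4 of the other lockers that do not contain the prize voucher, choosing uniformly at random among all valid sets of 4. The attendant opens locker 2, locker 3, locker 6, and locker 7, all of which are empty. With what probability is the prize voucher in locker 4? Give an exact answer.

1/8

Apply Bayes' rule, conditioning on where the prize voucher actually is.
If it is in any of lockers 1, 5, and 8 (prior 1/8 each): the attendant has 15 equally likely choices, so probability 1/15; weight (1/8)·(1/15) = 1/120 each.
If it is in any of lockers 2, 3, 6, and 7 (prior 1/8 each): that locker was opened and seen not to hold the prize — ruled out; weight (1/8)·0 = 0 each.
If it is in locker 4 (prior 1/8): the attendant has 35 equally likely choices, so probability 1/35; weight (1/8)·(1/35) = 1/280.
The weights sum to 1/35.
So P(the prize voucher in locker 4 | the attendant opened locker 2, locker 3, locker 6, and locker 7) = (1/280) / (1/35) = 1/8.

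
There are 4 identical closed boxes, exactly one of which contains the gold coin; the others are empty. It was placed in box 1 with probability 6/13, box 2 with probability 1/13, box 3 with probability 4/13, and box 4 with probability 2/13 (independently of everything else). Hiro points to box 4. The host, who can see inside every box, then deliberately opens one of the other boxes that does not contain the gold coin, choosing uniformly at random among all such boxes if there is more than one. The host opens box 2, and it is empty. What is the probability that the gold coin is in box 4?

2/17

Condition on the true location of the gold coin.
If it is in box 1 (prior 6/13): the host has 2 equally likely choices, so probability 1/2; weight (6/13)·(1/2) = 3/13.
If it is in box 2 (prior 1/13): the host opened box 2, so this case is ruled out; weight (1/13)·0 = 0.
If it is in box 3 (prior 4/13): the host has 2 equally likely choices, so probability 1/2; weight (4/13)·(1/2) = 2/13.
If it is in box 4 (prior 2/13): the host has 3 equally likely choices, so probability 1/3; weight (2/13)·(1/3) = 2/39.
The weights sum to 17/39.
So P(the gold coin in box 4 | the host opened box 2) = (2/39) / (17/39) = 2/17.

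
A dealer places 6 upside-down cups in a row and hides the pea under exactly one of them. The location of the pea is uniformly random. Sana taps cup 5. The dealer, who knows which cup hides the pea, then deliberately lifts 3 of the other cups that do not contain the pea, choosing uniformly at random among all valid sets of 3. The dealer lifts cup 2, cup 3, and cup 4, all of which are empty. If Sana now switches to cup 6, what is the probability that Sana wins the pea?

Consider each possible location of the pea in turn.
If it is under either of cups 1 and 6 (prior 1/6 each): the dealer has 4 equally likely choices, so probability 1/4; weight (1/6)·(1/4) = 1/24 each.
If it is under any of cups 2, 3, and 4 (prior 1/6 each): that cup was opened and seen not to hold the prize — ruled out; weight (1/6)·0 = 0 each.
If it is under cup 5 (prior 1/6): the dealer has 10 equally likely choices, so probability 1/10; weight (1/6)·(1/10) = 1/60.
The weights sum to 1/10.
So P(the pea under cup 6 | the dealer opened cup 2, cup 3, and cup 4) = (1/24) / (1/10) = 5/12.

5/12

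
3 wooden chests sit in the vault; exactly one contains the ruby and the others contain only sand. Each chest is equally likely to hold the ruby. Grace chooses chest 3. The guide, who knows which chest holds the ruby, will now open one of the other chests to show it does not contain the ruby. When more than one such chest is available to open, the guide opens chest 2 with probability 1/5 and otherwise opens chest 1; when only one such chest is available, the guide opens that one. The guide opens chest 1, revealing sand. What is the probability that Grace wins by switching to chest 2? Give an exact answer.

Condition on the true location of the ruby.
If it is in chest 1 (prior 1/3): the guide opened chest 1, so this case is ruled out; weight (1/3)·0 = 0.
If it is in chest 2 (prior 1/3): only chest 1 is available, probability 1; weight (1/3)·1 = 1/3.
If it is in chest 3 (prior 1/3): chest 2 is available but not opened, probability 4/5; weight (1/3)·(4/5) = 4/15.
The weights sum to 3/5.
So P(the ruby in chest 2 | the guide opened chest 1) = (1/3) / (3/5) = 5/9.

5/9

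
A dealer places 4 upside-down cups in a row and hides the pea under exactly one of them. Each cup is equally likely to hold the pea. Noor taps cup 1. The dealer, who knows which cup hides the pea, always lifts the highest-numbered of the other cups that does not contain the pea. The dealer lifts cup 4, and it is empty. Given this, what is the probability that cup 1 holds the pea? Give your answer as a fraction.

Condition on the true location of the pea.
If it is under any of cups 1, 2, and 3 (prior 1/4 each): cup 4 is the highest-numbered option available, probability 1; weight (1/4)·1 = 1/4 each.
If it is under cup 4 (prior 1/4): the dealer opened cup 4, so this case is ruled out; weight (1/4)·0 = 0.
The weights sum to 3/4.
So P(the pea under cup 1 | the dealer opened cup 4) = (1/4) / (3/4) = 1/3.

1/3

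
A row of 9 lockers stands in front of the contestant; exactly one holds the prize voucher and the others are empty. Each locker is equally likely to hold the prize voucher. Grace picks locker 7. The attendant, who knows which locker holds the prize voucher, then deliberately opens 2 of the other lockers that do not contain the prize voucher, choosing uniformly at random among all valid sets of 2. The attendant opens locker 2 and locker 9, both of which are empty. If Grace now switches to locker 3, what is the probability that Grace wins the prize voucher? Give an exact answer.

4/27

Apply Bayes' rule, conditioning on where the prize voucher actually is.
If it is in any of lockers 1, 3, 4, 5, 6, and 8 (prior 1/9 each): the attendant has 21 equally likely choices, so probability 1/21; weight (1/9)·(1/21) = 1/189 each.
If it is in either of lockers 2 and 9 (prior 1/9 each): that locker was opened and seen not to hold the prize — ruled out; weight (1/9)·0 = 0 each.
If it is in locker 7 (prior 1/9): the attendant has 28 equally likely choices, so probability 1/28; weight (1/9)·(1/28) = 1/252.
The weights sum to 1/28.
So P(the prize voucher in locker 3 | the attendant opened locker 2 and locker 9) = (1/189) / (1/28) = 4/27.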